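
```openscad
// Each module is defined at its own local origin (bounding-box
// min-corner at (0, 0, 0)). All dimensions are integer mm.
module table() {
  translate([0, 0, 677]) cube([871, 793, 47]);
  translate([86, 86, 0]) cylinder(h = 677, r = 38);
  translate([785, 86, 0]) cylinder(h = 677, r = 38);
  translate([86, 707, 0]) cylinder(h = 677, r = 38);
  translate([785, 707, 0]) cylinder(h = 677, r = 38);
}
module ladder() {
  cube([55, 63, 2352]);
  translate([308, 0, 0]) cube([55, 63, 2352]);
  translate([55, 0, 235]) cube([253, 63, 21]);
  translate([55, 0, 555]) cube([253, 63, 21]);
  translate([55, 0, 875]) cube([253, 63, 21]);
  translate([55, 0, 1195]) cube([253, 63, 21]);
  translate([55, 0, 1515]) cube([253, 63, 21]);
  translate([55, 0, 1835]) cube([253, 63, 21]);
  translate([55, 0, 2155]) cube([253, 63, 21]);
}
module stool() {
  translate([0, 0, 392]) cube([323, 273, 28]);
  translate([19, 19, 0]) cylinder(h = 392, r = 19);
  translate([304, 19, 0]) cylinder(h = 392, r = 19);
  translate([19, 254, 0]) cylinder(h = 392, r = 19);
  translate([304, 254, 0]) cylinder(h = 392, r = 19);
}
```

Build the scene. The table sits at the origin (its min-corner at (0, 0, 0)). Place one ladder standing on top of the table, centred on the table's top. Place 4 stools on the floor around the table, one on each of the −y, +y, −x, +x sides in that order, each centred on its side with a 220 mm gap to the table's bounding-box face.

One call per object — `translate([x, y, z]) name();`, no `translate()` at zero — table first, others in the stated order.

table();
translate([254, 365, 724]) ladder();
translate([274, -493, 0]) stool();
translate([274, 1013, 0]) stool();
translate([-543, 260, 0]) stool();
translate([1091, 260, 0]) stool();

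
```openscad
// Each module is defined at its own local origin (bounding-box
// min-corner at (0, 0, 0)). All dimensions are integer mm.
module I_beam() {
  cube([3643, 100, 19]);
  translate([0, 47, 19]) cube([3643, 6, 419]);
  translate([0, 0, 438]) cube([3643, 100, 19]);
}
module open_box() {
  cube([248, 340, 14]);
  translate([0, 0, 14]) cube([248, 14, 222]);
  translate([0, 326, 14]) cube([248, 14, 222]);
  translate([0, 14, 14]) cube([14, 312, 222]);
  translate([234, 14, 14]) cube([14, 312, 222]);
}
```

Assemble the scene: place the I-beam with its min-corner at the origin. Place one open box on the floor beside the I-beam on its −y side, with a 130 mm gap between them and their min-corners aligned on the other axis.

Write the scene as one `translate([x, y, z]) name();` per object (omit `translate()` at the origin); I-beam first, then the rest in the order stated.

I_beam();
translate([0, -470, 0]) open_box();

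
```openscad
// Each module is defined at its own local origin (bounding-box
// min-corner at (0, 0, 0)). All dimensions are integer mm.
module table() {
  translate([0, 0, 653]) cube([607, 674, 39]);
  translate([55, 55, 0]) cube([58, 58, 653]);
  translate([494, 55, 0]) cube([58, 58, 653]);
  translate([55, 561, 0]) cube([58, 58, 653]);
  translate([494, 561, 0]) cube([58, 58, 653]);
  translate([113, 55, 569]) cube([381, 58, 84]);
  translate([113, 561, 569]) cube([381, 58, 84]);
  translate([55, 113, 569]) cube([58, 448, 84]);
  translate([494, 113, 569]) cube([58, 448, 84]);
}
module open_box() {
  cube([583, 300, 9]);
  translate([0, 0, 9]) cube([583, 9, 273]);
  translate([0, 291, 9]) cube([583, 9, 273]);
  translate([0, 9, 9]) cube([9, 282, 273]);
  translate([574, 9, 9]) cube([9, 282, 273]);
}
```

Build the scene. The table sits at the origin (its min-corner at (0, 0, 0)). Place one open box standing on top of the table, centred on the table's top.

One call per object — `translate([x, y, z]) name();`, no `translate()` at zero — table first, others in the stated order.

table();
translate([12, 187, 692]) open_box();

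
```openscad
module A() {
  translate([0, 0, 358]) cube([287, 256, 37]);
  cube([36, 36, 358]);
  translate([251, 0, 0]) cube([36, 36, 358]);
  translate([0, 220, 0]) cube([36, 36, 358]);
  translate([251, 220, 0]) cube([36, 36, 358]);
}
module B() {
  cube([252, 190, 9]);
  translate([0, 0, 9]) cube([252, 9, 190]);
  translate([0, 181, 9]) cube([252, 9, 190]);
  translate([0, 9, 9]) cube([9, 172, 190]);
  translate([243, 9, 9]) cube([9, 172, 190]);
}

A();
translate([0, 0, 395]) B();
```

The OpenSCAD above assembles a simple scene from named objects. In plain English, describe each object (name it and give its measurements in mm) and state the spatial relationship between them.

A is a four-legged stool. The seat is 287×256 mm, 37 mm thick, top at z = 395 mm. It stands on four square legs, each 36×36 mm in cross-section, from z = 0 to the seat underside, each flush with a corner of the seat.

B is an open storage box with external size 252×190×199 mm and wall thickness 9 mm (the base is also 9 mm thick). The base covers the whole footprint; the four walls stand on the base, with the y-facing walls full-width and the x-facing walls fitting between their inner faces.

The open box is on top of the stool.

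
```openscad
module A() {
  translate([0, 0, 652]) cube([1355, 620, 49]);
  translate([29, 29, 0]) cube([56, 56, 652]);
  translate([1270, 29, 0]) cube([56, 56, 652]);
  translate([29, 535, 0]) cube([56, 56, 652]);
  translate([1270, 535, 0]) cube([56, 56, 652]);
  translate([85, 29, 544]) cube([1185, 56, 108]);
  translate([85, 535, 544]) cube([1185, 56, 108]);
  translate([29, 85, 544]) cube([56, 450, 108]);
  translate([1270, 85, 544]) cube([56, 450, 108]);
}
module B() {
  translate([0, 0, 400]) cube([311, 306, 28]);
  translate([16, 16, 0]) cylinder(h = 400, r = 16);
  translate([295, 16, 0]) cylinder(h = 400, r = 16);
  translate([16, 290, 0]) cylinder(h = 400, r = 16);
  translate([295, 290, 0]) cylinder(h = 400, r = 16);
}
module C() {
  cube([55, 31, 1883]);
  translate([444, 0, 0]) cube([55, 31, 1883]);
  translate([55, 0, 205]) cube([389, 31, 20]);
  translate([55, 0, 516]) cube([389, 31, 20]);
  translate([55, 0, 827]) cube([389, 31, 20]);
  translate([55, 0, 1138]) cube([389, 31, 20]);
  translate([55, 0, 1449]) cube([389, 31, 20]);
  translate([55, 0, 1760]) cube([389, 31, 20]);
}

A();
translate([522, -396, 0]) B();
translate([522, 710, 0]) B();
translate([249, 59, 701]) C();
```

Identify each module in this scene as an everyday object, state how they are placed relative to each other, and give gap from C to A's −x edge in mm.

The ladder's min-x is at 249; the table's min-x is 0; gap = 249 mm.

A is a table. B is a stool. C is a ladder. Two stools sit around the table at the −y, +y sides. The ladder is on top of the table. The gap from the ladder to the table's −x edge is 249 mm.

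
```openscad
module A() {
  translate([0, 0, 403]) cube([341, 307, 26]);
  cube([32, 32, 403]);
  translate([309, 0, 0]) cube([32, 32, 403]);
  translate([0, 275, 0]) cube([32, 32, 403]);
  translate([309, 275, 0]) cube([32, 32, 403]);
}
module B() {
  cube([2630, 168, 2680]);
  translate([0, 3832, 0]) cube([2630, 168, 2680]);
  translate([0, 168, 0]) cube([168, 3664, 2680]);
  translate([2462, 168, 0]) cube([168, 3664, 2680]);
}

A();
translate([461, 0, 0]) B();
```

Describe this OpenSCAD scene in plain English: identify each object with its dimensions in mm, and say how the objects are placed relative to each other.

A is a simple wooden stool: a rectangular seat 341 mm (x) by 307 mm (y), 26 mm thick, top face at z = 429 mm, on four square legs, each 32×32 mm in cross-section. The legs rest on z = 0, each flush with a corner of the seat.

B is the wall frame of a small rectangular building: four walls, each 2680 mm tall and 168 mm thick, enclosing a footprint 2630 mm (x) by 4000 mm (y) outside-to-outside, with no floor or roof. The front and back walls (the −y and +y sides) span the full width; the two side walls fit between them.

The house frame is on the floor beside the stool on its +x side.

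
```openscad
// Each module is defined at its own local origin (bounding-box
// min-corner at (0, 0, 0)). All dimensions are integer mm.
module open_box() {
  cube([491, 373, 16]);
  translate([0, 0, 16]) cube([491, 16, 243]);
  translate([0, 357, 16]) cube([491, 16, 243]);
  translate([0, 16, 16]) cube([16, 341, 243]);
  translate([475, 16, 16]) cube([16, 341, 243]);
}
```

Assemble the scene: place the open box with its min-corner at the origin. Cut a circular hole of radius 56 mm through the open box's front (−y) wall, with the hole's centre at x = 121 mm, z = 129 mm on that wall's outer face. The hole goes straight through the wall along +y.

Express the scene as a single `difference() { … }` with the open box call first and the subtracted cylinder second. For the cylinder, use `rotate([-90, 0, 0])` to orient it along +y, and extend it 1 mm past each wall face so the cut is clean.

difference() {
  open_box();
  translate([121, -1, 129]) rotate([-90, 0, 0]) cylinder(h = 18, r = 56);
}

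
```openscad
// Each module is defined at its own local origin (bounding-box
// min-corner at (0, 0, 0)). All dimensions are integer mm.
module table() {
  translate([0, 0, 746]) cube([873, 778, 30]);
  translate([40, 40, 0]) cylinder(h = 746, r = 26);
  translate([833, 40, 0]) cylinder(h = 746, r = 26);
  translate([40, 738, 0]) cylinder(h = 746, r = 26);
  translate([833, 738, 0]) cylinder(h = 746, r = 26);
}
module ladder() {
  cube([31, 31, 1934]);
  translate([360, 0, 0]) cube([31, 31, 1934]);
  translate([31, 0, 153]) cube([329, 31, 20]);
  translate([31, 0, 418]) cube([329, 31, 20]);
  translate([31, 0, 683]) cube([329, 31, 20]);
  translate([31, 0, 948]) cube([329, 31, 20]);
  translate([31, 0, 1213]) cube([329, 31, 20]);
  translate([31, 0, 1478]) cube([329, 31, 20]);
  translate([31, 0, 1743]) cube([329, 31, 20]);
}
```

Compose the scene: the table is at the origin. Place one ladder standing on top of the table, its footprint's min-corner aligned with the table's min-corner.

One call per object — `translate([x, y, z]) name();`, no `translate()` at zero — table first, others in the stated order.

table();
translate([0, 0, 776]) ladder();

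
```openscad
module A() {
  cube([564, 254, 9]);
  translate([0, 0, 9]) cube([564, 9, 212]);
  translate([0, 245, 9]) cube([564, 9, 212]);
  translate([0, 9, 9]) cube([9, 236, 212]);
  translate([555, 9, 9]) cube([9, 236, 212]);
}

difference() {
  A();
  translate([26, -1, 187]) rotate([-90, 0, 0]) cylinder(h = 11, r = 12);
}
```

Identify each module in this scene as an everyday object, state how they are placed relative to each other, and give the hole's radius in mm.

A is an open box. The open box has a circular hole through its front wall. The hole's radius is 12 mm.

The subtracted cylinder has r = 12 mm.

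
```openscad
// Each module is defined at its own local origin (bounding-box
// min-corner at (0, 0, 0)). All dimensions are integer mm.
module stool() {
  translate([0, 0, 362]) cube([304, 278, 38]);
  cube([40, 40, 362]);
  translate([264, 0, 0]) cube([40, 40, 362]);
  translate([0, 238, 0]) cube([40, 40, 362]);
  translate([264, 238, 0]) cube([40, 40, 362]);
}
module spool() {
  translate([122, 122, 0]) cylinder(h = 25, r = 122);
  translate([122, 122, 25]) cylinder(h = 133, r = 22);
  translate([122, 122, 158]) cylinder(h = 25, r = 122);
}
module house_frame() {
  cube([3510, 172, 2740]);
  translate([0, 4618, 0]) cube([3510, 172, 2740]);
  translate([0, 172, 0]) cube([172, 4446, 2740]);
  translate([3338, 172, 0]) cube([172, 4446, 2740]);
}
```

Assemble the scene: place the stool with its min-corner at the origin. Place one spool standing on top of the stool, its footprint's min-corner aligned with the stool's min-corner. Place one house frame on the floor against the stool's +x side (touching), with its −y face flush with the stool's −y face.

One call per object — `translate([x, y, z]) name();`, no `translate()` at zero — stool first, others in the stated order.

stool();
translate([0, 0, 400]) spool();
translate([304, 0, 0]) house_frame();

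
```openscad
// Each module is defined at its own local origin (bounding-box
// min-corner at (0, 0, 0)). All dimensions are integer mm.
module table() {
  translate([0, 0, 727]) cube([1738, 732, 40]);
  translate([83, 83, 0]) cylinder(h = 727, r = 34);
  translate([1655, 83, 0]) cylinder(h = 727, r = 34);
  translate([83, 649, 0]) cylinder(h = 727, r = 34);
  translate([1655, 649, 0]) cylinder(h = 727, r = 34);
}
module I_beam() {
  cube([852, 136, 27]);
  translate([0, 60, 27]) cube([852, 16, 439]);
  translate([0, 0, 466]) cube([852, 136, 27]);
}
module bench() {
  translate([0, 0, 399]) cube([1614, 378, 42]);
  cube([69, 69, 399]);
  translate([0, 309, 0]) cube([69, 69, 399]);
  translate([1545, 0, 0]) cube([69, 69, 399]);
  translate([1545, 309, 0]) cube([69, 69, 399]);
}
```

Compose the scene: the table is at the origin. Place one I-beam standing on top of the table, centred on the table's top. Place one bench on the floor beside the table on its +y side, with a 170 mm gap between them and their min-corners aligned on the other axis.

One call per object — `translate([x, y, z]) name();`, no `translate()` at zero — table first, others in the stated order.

table();
translate([443, 298, 767]) I_beam();
translate([0, 902, 0]) bench();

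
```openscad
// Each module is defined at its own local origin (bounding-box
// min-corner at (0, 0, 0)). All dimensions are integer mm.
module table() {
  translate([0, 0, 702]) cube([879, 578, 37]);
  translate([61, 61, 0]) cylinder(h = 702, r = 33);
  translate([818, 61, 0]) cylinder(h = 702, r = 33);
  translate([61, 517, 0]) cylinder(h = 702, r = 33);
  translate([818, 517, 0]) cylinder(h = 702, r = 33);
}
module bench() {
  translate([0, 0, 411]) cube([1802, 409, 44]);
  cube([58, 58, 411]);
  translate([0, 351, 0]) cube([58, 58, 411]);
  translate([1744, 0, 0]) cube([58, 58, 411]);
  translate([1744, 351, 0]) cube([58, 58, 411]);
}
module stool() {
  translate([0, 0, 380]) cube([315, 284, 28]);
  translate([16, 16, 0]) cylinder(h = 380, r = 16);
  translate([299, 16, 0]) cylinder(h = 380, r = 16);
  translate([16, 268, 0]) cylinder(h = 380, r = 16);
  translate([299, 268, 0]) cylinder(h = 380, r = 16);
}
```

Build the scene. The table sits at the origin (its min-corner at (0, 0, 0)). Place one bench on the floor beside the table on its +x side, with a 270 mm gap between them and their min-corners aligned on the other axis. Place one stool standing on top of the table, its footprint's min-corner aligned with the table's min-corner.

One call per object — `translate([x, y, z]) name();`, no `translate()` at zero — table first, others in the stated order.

table();
translate([1149, 0, 0]) bench();
translate([0, 0, 739]) stool();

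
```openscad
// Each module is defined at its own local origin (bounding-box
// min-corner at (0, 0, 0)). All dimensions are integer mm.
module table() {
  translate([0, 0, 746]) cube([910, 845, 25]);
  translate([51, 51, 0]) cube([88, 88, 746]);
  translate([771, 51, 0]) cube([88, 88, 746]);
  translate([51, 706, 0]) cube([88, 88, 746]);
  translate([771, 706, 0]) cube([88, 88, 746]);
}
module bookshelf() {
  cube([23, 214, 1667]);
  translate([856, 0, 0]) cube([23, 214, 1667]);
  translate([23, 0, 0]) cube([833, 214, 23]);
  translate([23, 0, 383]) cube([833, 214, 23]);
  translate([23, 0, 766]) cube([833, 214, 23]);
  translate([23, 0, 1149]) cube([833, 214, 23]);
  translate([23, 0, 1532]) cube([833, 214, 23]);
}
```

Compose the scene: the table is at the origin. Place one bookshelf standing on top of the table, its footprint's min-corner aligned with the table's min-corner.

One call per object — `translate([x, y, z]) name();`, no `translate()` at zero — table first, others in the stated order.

table();
translate([0, 0, 771]) bookshelf();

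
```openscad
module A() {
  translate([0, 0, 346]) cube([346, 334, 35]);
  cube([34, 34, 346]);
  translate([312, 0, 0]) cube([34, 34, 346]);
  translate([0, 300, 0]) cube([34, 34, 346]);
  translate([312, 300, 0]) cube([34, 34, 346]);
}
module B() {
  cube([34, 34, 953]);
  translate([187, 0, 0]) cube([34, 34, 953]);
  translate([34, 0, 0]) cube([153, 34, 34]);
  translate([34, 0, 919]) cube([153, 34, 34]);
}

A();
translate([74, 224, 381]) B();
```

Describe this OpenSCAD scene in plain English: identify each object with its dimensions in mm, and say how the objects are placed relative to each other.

A is a simple wooden stool: a rectangular seat 346 mm (x) by 334 mm (y), 35 mm thick, top face at z = 381 mm, on four square legs, each 34×34 mm in cross-section. The legs rest on z = 0, each flush with a corner of the seat.

B is a picture frame with a 153×885 mm rectangular opening (x by z) and a uniform 34 mm border on every side. Frame depth is 34 mm along y. It is built from two vertical stiles running the full outside height and two horizontal rails spanning the gap between the stiles.

The picture frame is on top of the stool.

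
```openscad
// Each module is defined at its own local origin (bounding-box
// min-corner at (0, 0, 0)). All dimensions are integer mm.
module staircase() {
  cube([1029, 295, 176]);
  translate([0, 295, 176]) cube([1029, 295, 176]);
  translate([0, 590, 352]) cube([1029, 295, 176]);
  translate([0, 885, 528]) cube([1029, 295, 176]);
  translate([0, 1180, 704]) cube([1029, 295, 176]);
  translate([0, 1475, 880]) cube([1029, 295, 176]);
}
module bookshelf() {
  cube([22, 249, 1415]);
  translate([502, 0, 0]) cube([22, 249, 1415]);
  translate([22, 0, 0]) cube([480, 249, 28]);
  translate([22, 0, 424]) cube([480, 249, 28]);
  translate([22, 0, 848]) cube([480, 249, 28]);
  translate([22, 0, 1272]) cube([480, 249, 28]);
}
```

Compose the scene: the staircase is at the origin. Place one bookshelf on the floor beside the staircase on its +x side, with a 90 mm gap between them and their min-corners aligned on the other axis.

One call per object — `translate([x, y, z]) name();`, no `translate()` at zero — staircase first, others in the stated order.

staircase();
translate([1119, 0, 0]) bookshelf();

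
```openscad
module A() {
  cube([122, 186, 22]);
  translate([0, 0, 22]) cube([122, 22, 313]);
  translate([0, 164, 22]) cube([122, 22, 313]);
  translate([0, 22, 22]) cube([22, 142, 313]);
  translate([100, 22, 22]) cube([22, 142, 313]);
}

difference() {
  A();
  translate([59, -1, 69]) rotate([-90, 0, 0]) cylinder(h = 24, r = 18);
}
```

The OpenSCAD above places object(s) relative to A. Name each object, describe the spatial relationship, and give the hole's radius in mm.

The subtracted cylinder has r = 18 mm.

A is an open box. The open box has a circular hole through its front wall. The hole's radius is 18 mm.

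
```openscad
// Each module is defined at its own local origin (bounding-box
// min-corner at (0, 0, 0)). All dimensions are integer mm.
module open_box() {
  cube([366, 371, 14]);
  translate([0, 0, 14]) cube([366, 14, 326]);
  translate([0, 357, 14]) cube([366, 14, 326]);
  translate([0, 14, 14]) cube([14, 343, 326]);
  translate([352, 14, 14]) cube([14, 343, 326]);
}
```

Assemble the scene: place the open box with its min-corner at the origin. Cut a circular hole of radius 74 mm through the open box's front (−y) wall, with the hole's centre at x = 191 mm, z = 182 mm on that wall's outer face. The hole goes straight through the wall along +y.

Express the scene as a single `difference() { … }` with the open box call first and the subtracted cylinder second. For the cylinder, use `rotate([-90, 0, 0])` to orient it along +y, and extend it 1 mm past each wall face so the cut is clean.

difference() {
  open_box();
  translate([191, -1, 182]) rotate([-90, 0, 0]) cylinder(h = 16, r = 74);
}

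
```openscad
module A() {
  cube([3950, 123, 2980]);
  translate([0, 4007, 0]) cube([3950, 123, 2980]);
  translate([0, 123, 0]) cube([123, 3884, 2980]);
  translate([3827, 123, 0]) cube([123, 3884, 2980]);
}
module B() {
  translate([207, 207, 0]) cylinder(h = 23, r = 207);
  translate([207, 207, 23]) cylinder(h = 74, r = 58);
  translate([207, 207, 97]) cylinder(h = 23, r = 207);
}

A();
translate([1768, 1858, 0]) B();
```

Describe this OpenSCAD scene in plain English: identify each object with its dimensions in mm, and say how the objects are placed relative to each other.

A is the wall frame of a small rectangular building: four walls, each 2980 mm tall and 123 mm thick, enclosing a footprint 3950 mm (x) by 4130 mm (y) outside-to-outside, with no floor or roof. The front and back walls (the −y and +y sides) span the full width; the two side walls fit between them.

B is a spool: two coaxial disc flanges of radius 207 mm and thickness 23 mm, joined by a core cylinder of radius 58 mm and height 74 mm. The lower flange rests on z = 0 and the three cylinders share a vertical axis.

The spool sits inside the house frame, centred.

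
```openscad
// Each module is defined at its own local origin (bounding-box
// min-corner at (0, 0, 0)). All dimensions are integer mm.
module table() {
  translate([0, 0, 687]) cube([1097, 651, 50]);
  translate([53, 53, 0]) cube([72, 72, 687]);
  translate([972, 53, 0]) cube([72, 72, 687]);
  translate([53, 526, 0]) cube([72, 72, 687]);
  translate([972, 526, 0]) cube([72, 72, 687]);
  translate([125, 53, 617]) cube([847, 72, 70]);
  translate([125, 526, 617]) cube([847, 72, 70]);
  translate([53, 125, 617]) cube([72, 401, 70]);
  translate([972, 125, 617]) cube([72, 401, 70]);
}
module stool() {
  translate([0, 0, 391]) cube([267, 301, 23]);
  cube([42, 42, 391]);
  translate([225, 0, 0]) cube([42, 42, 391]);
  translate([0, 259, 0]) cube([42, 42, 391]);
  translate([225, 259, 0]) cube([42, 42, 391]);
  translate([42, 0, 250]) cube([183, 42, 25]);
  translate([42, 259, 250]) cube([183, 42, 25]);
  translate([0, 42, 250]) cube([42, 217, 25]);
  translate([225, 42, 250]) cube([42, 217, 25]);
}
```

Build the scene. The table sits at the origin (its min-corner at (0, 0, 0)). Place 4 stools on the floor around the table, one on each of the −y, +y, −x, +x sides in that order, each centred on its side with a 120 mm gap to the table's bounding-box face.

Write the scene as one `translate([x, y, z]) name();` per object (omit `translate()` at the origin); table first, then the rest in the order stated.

table();
translate([415, -421, 0]) stool();
translate([415, 771, 0]) stool();
translate([-387, 175, 0]) stool();
translate([1217, 175, 0]) stool();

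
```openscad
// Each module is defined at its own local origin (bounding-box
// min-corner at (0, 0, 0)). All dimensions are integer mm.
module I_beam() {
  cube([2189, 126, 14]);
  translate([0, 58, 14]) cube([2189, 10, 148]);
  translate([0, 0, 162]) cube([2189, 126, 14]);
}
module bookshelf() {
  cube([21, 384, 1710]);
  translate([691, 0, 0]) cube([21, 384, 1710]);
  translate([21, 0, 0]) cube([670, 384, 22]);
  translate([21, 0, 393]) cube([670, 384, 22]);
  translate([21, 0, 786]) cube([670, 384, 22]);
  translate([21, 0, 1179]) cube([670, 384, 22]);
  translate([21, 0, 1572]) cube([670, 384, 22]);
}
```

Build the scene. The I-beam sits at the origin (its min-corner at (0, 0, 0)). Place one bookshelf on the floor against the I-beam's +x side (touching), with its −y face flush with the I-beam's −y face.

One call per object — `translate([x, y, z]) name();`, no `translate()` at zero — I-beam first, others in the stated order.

I_beam();
translate([2189, 0, 0]) bookshelf();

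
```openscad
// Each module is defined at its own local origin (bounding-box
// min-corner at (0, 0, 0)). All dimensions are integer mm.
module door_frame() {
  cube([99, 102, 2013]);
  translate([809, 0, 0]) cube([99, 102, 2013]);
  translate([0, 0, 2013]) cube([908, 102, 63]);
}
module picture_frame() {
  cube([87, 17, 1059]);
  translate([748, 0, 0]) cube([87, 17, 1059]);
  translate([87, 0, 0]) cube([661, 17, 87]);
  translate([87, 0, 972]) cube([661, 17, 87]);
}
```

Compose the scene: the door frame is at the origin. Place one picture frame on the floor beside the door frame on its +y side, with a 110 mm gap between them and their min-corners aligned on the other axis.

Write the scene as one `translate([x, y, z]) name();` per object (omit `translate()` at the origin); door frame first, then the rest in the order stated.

door_frame();
translate([0, 212, 0]) picture_frame();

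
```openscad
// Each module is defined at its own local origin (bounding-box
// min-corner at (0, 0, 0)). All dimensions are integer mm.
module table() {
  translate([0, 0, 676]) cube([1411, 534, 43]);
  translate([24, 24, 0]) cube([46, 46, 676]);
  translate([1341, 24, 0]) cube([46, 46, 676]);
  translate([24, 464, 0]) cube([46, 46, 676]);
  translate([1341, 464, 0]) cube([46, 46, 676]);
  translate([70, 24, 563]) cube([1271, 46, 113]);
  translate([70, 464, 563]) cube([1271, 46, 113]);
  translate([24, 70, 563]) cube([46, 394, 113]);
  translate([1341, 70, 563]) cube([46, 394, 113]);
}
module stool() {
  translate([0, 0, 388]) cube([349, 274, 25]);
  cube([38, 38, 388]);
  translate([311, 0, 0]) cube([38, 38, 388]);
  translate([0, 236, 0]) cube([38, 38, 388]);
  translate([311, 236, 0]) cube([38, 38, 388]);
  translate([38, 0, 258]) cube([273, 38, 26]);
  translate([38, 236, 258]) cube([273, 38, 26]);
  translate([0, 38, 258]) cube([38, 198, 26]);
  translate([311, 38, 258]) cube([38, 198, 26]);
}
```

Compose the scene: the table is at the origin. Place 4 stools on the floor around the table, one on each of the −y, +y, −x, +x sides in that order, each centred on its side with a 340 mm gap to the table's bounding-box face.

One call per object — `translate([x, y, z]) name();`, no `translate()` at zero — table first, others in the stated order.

table();
translate([531, -614, 0]) stool();
translate([531, 874, 0]) stool();
translate([-689, 130, 0]) stool();
translate([1751, 130, 0]) stool();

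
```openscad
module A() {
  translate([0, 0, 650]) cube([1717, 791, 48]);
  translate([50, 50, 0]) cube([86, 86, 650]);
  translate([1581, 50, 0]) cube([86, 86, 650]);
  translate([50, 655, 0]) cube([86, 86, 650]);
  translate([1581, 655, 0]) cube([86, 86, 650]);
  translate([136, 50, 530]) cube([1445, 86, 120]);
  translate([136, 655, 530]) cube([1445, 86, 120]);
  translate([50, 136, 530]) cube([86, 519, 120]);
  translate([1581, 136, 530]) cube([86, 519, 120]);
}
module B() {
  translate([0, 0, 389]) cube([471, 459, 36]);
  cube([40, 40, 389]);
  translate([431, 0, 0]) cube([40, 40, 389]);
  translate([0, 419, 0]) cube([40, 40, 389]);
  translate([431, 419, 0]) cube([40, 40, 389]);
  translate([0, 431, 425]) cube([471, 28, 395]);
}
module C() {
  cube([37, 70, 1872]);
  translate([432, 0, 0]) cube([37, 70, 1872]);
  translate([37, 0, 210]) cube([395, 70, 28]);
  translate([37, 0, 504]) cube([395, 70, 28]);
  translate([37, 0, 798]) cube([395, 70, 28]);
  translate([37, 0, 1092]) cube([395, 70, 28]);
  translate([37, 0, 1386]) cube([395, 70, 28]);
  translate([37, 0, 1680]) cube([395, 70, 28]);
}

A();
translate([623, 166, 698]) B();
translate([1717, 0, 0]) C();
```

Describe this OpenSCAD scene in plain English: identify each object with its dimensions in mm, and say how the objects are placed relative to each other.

A is a rectangular dining table. The top is 1717×791×48 mm with its upper surface at z = 698 mm. It stands on four 86×86 mm square legs, each inset 50 mm from the nearest pair of top edges, running from the floor to the underside of the top. Four apron rails, 86 mm thick and 120 mm tall, run between adjacent legs with their top edges flush with the underside of the top and their outer faces flush with the legs' outer faces.

B is a chair. The seat is a 471×459×36 mm slab with its top at z = 425 mm, on four 40×40 mm corner legs (flush with the seat edges, standing on z = 0). A flat backrest 28 mm thick, 395 mm tall, spans the full seat width and rises from the seat top along its +y edge, rear face flush with the rear of the seat.

C is a wooden ladder with two side rails of 37×70 mm section and 1872 mm height, set 469 mm apart overall. Between them run 6 rectangular rungs (70 mm deep, 28 mm thick), front faces flush with the rails' −y face. The bottom of the first rung is 210 mm above the floor and each subsequent rung is 294 mm higher than the one below.

The chair is on top of the table, centred. The ladder is against the table's +x side, with their −y faces flush.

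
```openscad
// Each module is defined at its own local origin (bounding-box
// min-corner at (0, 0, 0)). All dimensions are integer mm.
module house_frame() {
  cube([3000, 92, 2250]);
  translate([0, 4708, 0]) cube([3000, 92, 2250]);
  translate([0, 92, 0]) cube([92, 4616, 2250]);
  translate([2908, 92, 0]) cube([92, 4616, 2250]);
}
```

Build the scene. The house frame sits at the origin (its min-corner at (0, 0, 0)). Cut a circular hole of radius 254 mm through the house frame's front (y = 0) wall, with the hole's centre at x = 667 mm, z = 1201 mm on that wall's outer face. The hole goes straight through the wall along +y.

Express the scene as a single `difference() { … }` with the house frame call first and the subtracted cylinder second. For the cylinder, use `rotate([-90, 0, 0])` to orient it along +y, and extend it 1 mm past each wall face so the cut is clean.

difference() {
  house_frame();
  translate([667, -1, 1201]) rotate([-90, 0, 0]) cylinder(h = 94, r = 254);
}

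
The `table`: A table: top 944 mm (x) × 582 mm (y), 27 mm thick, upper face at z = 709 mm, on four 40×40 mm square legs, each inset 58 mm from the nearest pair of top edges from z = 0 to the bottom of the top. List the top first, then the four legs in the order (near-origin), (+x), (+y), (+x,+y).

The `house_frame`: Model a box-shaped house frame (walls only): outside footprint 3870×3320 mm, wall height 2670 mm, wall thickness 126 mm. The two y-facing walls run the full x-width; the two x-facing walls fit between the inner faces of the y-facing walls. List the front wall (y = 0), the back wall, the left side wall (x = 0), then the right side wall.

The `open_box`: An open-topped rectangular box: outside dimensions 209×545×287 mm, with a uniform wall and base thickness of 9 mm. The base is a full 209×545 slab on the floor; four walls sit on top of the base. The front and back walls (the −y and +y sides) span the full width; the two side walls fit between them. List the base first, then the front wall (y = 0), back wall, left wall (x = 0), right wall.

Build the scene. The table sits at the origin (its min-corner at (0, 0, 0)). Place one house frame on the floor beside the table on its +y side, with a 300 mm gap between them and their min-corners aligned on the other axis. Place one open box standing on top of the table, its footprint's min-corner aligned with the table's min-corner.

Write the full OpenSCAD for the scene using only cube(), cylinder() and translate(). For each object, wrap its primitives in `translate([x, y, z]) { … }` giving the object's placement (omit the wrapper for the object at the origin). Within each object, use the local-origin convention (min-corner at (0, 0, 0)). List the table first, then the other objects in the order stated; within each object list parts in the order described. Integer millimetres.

translate([0, 0, 682]) cube([944, 582, 27]);
translate([58, 58, 0]) cube([40, 40, 682]);
translate([846, 58, 0]) cube([40, 40, 682]);
translate([58, 484, 0]) cube([40, 40, 682]);
translate([846, 484, 0]) cube([40, 40, 682]);
translate([0, 882, 0]) {
  cube([3870, 126, 2670]);
  translate([0, 3194, 0]) cube([3870, 126, 2670]);
  translate([0, 126, 0]) cube([126, 3068, 2670]);
  translate([3744, 126, 0]) cube([126, 3068, 2670]);
}
translate([0, 0, 709]) {
  cube([209, 545, 9]);
  translate([0, 0, 9]) cube([209, 9, 278]);
  translate([0, 536, 9]) cube([209, 9, 278]);
  translate([0, 9, 9]) cube([9, 527, 278]);
  translate([200, 9, 9]) cube([9, 527, 278]);
}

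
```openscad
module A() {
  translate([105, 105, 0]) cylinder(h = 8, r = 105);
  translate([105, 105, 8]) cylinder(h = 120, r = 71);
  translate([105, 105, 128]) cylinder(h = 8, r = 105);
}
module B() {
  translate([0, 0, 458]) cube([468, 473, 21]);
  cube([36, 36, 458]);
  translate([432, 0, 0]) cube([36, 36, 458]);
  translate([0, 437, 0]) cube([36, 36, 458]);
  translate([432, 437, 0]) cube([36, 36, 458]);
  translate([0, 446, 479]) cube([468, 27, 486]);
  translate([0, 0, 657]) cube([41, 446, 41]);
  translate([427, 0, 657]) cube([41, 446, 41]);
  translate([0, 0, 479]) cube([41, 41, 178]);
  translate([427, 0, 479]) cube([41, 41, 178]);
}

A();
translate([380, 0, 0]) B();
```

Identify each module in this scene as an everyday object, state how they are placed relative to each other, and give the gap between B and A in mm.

The chair's nearest face is 170 mm from the spool's +x face.

A is a spool. B is a chair. The chair is on the floor beside the spool on its +x side. The gap between the chair and the spool is 170 mm.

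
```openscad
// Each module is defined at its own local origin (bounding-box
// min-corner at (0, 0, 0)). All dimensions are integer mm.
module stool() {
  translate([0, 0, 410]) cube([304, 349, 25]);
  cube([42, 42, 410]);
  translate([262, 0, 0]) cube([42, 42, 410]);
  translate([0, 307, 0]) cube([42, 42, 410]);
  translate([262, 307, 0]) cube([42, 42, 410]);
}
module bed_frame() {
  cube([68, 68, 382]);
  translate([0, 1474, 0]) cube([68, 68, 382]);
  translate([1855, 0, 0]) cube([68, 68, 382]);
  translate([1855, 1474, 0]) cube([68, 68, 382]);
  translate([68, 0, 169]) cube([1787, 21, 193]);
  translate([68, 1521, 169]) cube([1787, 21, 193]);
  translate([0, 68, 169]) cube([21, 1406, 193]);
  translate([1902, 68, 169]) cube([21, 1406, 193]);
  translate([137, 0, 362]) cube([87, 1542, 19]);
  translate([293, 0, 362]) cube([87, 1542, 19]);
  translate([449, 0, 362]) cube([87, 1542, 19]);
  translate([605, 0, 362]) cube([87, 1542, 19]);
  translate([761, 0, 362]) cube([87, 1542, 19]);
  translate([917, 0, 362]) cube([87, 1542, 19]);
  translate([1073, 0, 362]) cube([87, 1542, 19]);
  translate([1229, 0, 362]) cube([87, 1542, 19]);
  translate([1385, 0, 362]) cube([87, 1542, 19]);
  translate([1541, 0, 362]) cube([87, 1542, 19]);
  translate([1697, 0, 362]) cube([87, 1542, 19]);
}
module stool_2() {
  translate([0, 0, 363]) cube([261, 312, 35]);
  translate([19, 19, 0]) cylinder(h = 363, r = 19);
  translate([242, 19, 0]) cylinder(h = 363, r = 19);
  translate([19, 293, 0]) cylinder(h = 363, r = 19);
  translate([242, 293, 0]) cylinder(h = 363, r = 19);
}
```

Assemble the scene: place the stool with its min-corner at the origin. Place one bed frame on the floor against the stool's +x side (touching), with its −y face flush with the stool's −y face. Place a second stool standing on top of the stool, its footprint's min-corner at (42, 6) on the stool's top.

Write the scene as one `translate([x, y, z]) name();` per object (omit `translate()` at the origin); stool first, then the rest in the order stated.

stool();
translate([304, 0, 0]) bed_frame();
translate([42, 6, 435]) stool_2();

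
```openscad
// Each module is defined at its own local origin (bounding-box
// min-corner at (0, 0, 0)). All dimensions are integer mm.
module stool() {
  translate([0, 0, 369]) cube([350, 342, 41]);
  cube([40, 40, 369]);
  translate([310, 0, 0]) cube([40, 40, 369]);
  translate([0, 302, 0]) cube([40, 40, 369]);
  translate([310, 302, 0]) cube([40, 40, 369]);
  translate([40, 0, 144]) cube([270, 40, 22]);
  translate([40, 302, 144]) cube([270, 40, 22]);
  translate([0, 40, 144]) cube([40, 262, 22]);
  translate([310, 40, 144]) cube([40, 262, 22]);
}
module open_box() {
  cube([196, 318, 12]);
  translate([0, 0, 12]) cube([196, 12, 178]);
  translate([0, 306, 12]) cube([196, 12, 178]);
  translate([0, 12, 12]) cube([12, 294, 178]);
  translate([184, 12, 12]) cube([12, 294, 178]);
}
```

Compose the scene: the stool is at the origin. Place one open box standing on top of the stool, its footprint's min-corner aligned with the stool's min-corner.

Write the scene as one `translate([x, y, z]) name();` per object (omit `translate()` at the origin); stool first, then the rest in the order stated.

stool();
translate([0, 0, 410]) open_box();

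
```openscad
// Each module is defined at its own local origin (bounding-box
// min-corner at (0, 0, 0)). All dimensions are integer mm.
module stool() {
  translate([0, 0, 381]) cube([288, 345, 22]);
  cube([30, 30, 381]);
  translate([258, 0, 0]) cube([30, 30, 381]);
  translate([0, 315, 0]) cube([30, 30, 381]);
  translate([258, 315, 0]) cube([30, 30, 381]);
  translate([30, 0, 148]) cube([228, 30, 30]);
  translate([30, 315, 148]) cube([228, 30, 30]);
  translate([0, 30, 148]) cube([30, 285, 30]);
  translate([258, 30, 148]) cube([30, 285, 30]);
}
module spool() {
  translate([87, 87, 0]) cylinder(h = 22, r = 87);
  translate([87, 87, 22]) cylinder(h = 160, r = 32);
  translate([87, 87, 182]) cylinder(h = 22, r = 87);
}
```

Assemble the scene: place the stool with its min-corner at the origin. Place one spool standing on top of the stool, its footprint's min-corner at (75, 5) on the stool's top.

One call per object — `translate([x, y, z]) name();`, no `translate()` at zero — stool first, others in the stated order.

stool();
translate([75, 5, 403]) spool();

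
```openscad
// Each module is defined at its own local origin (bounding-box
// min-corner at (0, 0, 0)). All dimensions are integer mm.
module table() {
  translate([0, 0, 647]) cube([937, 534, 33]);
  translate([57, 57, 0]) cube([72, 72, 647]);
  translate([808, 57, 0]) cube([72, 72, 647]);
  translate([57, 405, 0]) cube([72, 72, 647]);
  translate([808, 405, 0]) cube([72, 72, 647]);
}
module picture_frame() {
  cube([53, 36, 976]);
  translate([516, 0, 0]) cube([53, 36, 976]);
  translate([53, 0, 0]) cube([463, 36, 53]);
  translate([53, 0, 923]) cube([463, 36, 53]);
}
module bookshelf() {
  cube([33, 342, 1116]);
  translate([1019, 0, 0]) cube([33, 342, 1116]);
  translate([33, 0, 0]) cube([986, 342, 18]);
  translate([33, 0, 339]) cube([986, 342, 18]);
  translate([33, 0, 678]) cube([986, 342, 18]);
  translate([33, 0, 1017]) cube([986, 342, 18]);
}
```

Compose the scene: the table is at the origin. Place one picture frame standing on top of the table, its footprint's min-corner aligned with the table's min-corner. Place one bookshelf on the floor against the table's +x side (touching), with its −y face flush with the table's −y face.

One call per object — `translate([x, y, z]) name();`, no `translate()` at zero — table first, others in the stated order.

table();
translate([0, 0, 680]) picture_frame();
translate([937, 0, 0]) bookshelf();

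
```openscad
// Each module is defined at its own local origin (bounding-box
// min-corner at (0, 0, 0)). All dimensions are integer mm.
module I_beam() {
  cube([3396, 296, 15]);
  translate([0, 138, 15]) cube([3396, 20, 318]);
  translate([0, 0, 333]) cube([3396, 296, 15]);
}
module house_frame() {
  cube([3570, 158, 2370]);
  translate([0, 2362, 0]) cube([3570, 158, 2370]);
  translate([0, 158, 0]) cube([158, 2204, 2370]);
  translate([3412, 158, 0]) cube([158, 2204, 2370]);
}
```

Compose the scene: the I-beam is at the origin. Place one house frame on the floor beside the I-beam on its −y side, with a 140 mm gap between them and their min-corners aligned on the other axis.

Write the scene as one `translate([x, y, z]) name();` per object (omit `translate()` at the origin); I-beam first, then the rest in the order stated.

I_beam();
translate([0, -2660, 0]) house_frame();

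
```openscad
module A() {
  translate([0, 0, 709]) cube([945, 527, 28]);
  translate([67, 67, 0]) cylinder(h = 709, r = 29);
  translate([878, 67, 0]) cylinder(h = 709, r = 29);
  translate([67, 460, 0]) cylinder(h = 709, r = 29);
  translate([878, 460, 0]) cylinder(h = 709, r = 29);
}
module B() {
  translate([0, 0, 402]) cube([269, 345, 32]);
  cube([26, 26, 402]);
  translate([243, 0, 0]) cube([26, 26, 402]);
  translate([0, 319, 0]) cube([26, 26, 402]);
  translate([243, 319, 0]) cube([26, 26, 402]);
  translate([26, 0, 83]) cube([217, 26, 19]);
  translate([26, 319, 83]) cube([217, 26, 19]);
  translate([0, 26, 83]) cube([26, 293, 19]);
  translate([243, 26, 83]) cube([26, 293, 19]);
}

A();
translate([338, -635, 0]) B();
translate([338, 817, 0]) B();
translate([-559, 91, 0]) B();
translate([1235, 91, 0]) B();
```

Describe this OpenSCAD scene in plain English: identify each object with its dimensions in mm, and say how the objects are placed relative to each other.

A is a table: top 945 mm (x) × 527 mm (y), 28 mm thick, upper face at z = 737 mm, on four round legs of 58 mm diameter, each leg's bounding box inset 38 mm from the nearest pair of top edges, running from z = 0 to the bottom of the top.

B is a four-legged stool. The seat is a 269×345×32 mm slab whose top surface is at z = 434 mm; four square legs, each 26×26 mm in cross-section, run from the floor (z = 0) to the underside of the seat, each flush with a corner of the seat. Four stretchers, 26 mm wide and 19 mm tall, connect adjacent legs with their undersides at z = 83 mm, each running between the inner faces of the legs it joins and aligned with the legs' outer faces on the other axis.

Four stools sit around the table at the −y, +y, −x, +x sides.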